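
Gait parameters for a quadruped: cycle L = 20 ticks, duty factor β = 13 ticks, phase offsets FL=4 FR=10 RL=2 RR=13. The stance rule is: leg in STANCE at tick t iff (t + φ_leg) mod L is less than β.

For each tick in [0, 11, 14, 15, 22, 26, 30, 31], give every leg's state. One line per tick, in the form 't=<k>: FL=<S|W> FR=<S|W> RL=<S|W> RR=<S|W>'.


t=0: FL=S FR=S RL=S RR=W
t=11: FL=W FR=S RL=W RR=S
t=14: FL=W FR=S RL=W RR=S
t=15: FL=W FR=S RL=W RR=S
t=22: FL=S FR=S RL=S RR=W
t=26: FL=S FR=W RL=S RR=W
t=30: FL=W FR=S RL=S RR=S
t=31: FL=W FR=S RL=W RR=S

t=0: phase=(4,10,2,13) vs β=13 → FL=S FR=S RL=S RR=W
t=11: phase=(15,1,13,4) vs β=13 → FL=W FR=S RL=W RR=S
t=14: phase=(18,4,16,7) vs β=13 → FL=W FR=S RL=W RR=S
t=15: phase=(19,5,17,8) vs β=13 → FL=W FR=S RL=W RR=S
t=22: phase=(6,12,4,15) vs β=13 → FL=S FR=S RL=S RR=W
t=26: phase=(10,16,8,19) vs β=13 → FL=S FR=W RL=S RR=W
t=30: phase=(14,0,12,3) vs β=13 → FL=W FR=S RL=S RR=S
t=31: phase=(15,1,13,4) vs β=13 → FL=W FR=S RL=W RR=S


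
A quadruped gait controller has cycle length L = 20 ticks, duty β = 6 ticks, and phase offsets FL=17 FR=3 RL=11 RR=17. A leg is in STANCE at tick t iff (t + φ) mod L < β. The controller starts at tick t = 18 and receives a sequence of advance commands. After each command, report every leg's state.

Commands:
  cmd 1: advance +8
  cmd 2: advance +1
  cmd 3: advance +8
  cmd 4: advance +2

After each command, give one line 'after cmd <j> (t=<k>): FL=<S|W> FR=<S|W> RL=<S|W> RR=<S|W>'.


start t=18: FL=W FR=S RL=W RR=W
cmd 1: advance +8 → t=26, phase=(3,9,17,3) → FL=S FR=W RL=W RR=S
cmd 2: advance +1 → t=27, phase=(4,10,18,4) → FL=S FR=W RL=W RR=S
cmd 3: advance +8 → t=35, phase=(12,18,6,12) → FL=W FR=W RL=W RR=W
cmd 4: advance +2 → t=37, phase=(14,0,8,14) → FL=W FR=S RL=W RR=W

after cmd 1 (t=26): FL=S FR=W RL=W RR=S
after cmd 2 (t=27): FL=S FR=W RL=W RR=S
after cmd 3 (t=35): FL=W FR=W RL=W RR=W
after cmd 4 (t=37): FL=W FR=S RL=W RR=W


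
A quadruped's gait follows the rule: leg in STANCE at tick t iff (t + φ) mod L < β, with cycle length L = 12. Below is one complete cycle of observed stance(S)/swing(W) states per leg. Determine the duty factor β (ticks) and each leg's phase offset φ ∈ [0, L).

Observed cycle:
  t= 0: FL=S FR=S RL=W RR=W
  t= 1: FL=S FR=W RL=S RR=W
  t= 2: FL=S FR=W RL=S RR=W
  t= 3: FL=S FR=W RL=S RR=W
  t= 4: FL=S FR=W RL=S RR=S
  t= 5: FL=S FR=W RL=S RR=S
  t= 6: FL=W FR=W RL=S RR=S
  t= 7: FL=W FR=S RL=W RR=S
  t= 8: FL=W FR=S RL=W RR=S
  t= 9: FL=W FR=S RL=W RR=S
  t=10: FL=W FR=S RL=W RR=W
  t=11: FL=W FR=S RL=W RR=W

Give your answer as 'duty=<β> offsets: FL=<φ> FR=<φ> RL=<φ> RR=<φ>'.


duty=6 offsets: FL=0 FR=5 RL=11 RR=8

duty β = stance ticks per leg = 6
FL: stance ticks = 6; W→S at t=0 → φ=0
FR: stance ticks = 6; W→S at t=7 → φ=5
RL: stance ticks = 6; W→S at t=1 → φ=11
RR: stance ticks = 6; W→S at t=4 → φ=8


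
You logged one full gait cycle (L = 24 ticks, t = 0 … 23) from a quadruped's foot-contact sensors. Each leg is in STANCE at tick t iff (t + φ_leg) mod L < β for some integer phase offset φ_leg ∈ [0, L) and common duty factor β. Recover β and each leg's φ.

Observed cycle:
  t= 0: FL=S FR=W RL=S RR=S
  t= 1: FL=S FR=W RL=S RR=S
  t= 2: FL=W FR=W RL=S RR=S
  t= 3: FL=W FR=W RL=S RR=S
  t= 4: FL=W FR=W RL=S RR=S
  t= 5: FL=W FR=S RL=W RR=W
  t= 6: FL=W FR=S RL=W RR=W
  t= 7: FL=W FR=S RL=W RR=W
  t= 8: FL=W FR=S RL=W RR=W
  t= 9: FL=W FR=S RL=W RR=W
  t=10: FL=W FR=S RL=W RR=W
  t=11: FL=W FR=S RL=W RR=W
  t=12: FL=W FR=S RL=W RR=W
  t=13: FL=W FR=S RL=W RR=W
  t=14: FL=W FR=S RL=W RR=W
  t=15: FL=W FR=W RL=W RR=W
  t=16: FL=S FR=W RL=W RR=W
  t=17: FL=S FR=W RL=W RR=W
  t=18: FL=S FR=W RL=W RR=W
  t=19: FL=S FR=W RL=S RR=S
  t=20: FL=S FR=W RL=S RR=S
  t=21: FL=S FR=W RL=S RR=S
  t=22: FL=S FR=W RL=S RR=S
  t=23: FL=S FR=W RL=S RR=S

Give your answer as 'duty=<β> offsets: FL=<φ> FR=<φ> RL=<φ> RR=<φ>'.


duty=10 offsets: FL=8 FR=19 RL=5 RR=5

duty β = stance ticks per leg = 10
FL: stance ticks = 10; W→S at t=16 → φ=8
FR: stance ticks = 10; W→S at t=5 → φ=19
RL: stance ticks = 10; W→S at t=19 → φ=5
RR: stance ticks = 10; W→S at t=19 → φ=5


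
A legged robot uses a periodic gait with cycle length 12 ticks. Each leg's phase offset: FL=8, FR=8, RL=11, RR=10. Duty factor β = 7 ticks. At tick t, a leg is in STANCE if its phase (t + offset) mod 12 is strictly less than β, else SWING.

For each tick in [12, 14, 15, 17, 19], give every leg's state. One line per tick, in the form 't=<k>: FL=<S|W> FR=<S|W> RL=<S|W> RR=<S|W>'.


t=12: FL=W FR=W RL=W RR=W
t=14: FL=W FR=W RL=S RR=S
t=15: FL=W FR=W RL=S RR=S
t=17: FL=S FR=S RL=S RR=S
t=19: FL=S FR=S RL=S RR=S

t=12: phase=(8,8,11,10) vs β=7 → FL=W FR=W RL=W RR=W
t=14: phase=(10,10,1,0) vs β=7 → FL=W FR=W RL=S RR=S
t=15: phase=(11,11,2,1) vs β=7 → FL=W FR=W RL=S RR=S
t=17: phase=(1,1,4,3) vs β=7 → FL=S FR=S RL=S RR=S
t=19: phase=(3,3,6,5) vs β=7 → FL=S FR=S RL=S RR=S


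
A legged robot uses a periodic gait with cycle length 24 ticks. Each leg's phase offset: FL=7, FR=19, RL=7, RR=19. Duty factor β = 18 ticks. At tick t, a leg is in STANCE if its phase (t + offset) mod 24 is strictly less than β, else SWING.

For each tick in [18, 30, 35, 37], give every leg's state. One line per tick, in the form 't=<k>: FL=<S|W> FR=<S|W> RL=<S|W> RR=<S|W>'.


t=18: FL=S FR=S RL=S RR=S
t=30: FL=S FR=S RL=S RR=S
t=35: FL=W FR=S RL=W RR=S
t=37: FL=W FR=S RL=W RR=S

t=18: phase=(1,13,1,13) vs β=18 → FL=S FR=S RL=S RR=S
t=30: phase=(13,1,13,1) vs β=18 → FL=S FR=S RL=S RR=S
t=35: phase=(18,6,18,6) vs β=18 → FL=W FR=S RL=W RR=S
t=37: phase=(20,8,20,8) vs β=18 → FL=W FR=S RL=W RR=S


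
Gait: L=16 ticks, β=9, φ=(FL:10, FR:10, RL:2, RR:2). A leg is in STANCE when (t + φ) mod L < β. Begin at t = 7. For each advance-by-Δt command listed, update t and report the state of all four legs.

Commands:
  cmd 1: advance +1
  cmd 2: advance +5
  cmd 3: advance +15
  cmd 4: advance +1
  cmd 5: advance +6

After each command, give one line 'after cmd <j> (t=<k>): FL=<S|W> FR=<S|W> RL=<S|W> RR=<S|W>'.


after cmd 1 (t=8): FL=S FR=S RL=W RR=W
after cmd 2 (t=13): FL=S FR=S RL=W RR=W
after cmd 3 (t=28): FL=S FR=S RL=W RR=W
after cmd 4 (t=29): FL=S FR=S RL=W RR=W
after cmd 5 (t=35): FL=W FR=W RL=S RR=S

start t=7: FL=S FR=S RL=W RR=W
cmd 1: advance +1 → t=8, phase=(2,2,10,10) → FL=S FR=S RL=W RR=W
cmd 2: advance +5 → t=13, phase=(7,7,15,15) → FL=S FR=S RL=W RR=W
cmd 3: advance +15 → t=28, phase=(6,6,14,14) → FL=S FR=S RL=W RR=W
cmd 4: advance +1 → t=29, phase=(7,7,15,15) → FL=S FR=S RL=W RR=W
cmd 5: advance +6 → t=35, phase=(13,13,5,5) → FL=W FR=W RL=S RR=S


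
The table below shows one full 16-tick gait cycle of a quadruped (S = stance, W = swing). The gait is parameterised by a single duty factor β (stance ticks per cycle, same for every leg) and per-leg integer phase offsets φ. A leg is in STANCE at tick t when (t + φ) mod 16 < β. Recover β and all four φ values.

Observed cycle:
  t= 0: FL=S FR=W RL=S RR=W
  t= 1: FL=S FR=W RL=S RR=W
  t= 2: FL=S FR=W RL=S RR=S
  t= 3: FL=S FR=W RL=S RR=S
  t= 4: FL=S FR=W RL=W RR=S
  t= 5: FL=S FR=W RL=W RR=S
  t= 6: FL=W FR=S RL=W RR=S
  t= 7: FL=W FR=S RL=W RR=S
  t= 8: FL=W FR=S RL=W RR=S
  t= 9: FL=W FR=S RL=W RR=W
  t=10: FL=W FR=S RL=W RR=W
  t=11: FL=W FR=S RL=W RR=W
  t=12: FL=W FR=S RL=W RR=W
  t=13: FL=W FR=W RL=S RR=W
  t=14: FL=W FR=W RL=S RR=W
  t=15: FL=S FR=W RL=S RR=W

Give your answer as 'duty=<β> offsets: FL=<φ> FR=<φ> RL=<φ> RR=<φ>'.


duty=7 offsets: FL=1 FR=10 RL=3 RR=14

duty β = stance ticks per leg = 7
FL: stance ticks = 7; W→S at t=15 → φ=1
FR: stance ticks = 7; W→S at t=6 → φ=10
RL: stance ticks = 7; W→S at t=13 → φ=3
RR: stance ticks = 7; W→S at t=2 → φ=14


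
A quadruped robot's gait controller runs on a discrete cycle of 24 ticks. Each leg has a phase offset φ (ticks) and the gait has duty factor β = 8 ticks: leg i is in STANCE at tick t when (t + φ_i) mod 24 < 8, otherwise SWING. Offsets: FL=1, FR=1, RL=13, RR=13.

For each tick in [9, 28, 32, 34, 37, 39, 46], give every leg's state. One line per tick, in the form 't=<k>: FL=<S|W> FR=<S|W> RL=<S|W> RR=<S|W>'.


t=9: phase=(10,10,22,22) vs β=8 → FL=W FR=W RL=W RR=W
t=28: phase=(5,5,17,17) vs β=8 → FL=S FR=S RL=W RR=W
t=32: phase=(9,9,21,21) vs β=8 → FL=W FR=W RL=W RR=W
t=34: phase=(11,11,23,23) vs β=8 → FL=W FR=W RL=W RR=W
t=37: phase=(14,14,2,2) vs β=8 → FL=W FR=W RL=S RR=S
t=39: phase=(16,16,4,4) vs β=8 → FL=W FR=W RL=S RR=S
t=46: phase=(23,23,11,11) vs β=8 → FL=W FR=W RL=W RR=W

t=9: FL=W FR=W RL=W RR=W
t=28: FL=S FR=S RL=W RR=W
t=32: FL=W FR=W RL=W RR=W
t=34: FL=W FR=W RL=W RR=W
t=37: FL=W FR=W RL=S RR=S
t=39: FL=W FR=W RL=S RR=S
t=46: FL=W FR=W RL=W RR=W


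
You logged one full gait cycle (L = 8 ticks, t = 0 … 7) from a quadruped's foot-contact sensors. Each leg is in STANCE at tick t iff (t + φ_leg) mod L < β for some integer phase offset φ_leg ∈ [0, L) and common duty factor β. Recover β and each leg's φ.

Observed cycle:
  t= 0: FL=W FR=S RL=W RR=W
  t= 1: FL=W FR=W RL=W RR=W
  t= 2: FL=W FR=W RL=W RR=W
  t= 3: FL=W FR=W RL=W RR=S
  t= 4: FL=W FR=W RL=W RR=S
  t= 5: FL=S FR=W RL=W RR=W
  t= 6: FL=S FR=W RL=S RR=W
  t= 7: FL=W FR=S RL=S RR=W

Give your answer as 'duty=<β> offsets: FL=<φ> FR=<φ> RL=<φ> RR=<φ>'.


duty=2 offsets: FL=3 FR=1 RL=2 RR=5

duty β = stance ticks per leg = 2
FL: stance ticks = 2; W→S at t=5 → φ=3
FR: stance ticks = 2; W→S at t=7 → φ=1
RL: stance ticks = 2; W→S at t=6 → φ=2
RR: stance ticks = 2; W→S at t=3 → φ=5


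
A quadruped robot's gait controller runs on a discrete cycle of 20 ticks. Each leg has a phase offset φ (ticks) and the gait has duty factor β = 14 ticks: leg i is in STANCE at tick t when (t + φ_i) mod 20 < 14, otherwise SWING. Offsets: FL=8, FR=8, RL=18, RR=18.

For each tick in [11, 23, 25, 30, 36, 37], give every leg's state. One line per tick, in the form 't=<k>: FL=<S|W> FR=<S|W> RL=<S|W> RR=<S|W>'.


t=11: FL=W FR=W RL=S RR=S
t=23: FL=S FR=S RL=S RR=S
t=25: FL=S FR=S RL=S RR=S
t=30: FL=W FR=W RL=S RR=S
t=36: FL=S FR=S RL=W RR=W
t=37: FL=S FR=S RL=W RR=W

t=11: phase=(19,19,9,9) vs β=14 → FL=W FR=W RL=S RR=S
t=23: phase=(11,11,1,1) vs β=14 → FL=S FR=S RL=S RR=S
t=25: phase=(13,13,3,3) vs β=14 → FL=S FR=S RL=S RR=S
t=30: phase=(18,18,8,8) vs β=14 → FL=W FR=W RL=S RR=S
t=36: phase=(4,4,14,14) vs β=14 → FL=S FR=S RL=W RR=W
t=37: phase=(5,5,15,15) vs β=14 → FL=S FR=S RL=W RR=W


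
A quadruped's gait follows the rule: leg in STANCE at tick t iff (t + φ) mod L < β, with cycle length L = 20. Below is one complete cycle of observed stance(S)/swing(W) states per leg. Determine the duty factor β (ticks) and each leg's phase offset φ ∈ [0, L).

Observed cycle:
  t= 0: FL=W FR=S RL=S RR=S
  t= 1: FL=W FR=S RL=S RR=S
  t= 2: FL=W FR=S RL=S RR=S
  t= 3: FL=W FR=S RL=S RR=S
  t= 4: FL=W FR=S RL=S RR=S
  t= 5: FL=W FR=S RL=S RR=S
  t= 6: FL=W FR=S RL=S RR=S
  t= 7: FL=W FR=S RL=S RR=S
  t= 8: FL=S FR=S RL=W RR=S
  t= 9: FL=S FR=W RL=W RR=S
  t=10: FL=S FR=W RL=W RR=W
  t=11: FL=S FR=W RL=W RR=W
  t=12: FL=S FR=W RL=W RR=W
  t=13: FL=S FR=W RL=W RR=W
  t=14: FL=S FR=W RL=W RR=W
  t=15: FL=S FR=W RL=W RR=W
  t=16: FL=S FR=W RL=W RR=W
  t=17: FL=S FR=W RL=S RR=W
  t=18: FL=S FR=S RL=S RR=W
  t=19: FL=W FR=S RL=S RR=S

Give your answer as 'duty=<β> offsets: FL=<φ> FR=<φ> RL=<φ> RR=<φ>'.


duty β = stance ticks per leg = 11
FL: stance ticks = 11; W→S at t=8 → φ=12
FR: stance ticks = 11; W→S at t=18 → φ=2
RL: stance ticks = 11; W→S at t=17 → φ=3
RR: stance ticks = 11; W→S at t=19 → φ=1

duty=11 offsets: FL=12 FR=2 RL=3 RR=1


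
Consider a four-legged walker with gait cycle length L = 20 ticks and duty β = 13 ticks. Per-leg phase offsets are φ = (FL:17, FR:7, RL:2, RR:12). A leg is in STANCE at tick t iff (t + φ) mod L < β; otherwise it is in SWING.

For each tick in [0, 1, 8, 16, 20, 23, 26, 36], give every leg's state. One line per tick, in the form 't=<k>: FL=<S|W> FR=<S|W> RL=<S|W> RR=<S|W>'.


t=0: phase=(17,7,2,12) vs β=13 → FL=W FR=S RL=S RR=S
t=1: phase=(18,8,3,13) vs β=13 → FL=W FR=S RL=S RR=W
t=8: phase=(5,15,10,0) vs β=13 → FL=S FR=W RL=S RR=S
t=16: phase=(13,3,18,8) vs β=13 → FL=W FR=S RL=W RR=S
t=20: phase=(17,7,2,12) vs β=13 → FL=W FR=S RL=S RR=S
t=23: phase=(0,10,5,15) vs β=13 → FL=S FR=S RL=S RR=W
t=26: phase=(3,13,8,18) vs β=13 → FL=S FR=W RL=S RR=W
t=36: phase=(13,3,18,8) vs β=13 → FL=W FR=S RL=W RR=S

t=0: FL=W FR=S RL=S RR=S
t=1: FL=W FR=S RL=S RR=W
t=8: FL=S FR=W RL=S RR=S
t=16: FL=W FR=S RL=W RR=S
t=20: FL=W FR=S RL=S RR=S
t=23: FL=S FR=S RL=S RR=W
t=26: FL=S FR=W RL=S RR=W
t=36: FL=W FR=S RL=W RR=S


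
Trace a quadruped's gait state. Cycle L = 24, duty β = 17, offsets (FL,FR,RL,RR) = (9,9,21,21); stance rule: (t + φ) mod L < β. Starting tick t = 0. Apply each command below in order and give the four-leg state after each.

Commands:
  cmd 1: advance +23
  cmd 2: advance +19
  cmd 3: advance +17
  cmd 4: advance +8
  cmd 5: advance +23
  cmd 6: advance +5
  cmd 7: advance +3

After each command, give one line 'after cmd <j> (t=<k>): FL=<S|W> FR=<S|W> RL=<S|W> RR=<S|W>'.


start t=0: FL=S FR=S RL=W RR=W
cmd 1: advance +23 → t=23, phase=(8,8,20,20) → FL=S FR=S RL=W RR=W
cmd 2: advance +19 → t=42, phase=(3,3,15,15) → FL=S FR=S RL=S RR=S
cmd 3: advance +17 → t=59, phase=(20,20,8,8) → FL=W FR=W RL=S RR=S
cmd 4: advance +8 → t=67, phase=(4,4,16,16) → FL=S FR=S RL=S RR=S
cmd 5: advance +23 → t=90, phase=(3,3,15,15) → FL=S FR=S RL=S RR=S
cmd 6: advance +5 → t=95, phase=(8,8,20,20) → FL=S FR=S RL=W RR=W
cmd 7: advance +3 → t=98, phase=(11,11,23,23) → FL=S FR=S RL=W RR=W

after cmd 1 (t=23): FL=S FR=S RL=W RR=W
after cmd 2 (t=42): FL=S FR=S RL=S RR=S
after cmd 3 (t=59): FL=W FR=W RL=S RR=S
after cmd 4 (t=67): FL=S FR=S RL=S RR=S
after cmd 5 (t=90): FL=S FR=S RL=S RR=S
after cmd 6 (t=95): FL=S FR=S RL=W RR=W
after cmd 7 (t=98): FL=S FR=S RL=W RR=W


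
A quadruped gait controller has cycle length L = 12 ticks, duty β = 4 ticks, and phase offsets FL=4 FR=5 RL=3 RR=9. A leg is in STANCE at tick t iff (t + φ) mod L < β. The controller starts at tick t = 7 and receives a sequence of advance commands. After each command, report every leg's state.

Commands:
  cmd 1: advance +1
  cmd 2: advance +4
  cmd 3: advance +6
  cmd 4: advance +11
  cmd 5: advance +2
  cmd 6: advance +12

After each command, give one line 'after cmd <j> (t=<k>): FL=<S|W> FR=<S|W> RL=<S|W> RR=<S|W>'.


start t=7: FL=W FR=S RL=W RR=W
cmd 1: advance +1 → t=8, phase=(0,1,11,5) → FL=S FR=S RL=W RR=W
cmd 2: advance +4 → t=12, phase=(4,5,3,9) → FL=W FR=W RL=S RR=W
cmd 3: advance +6 → t=18, phase=(10,11,9,3) → FL=W FR=W RL=W RR=S
cmd 4: advance +11 → t=29, phase=(9,10,8,2) → FL=W FR=W RL=W RR=S
cmd 5: advance +2 → t=31, phase=(11,0,10,4) → FL=W FR=S RL=W RR=W
cmd 6: advance +12 → t=43, phase=(11,0,10,4) → FL=W FR=S RL=W RR=W

after cmd 1 (t=8): FL=S FR=S RL=W RR=W
after cmd 2 (t=12): FL=W FR=W RL=S RR=W
after cmd 3 (t=18): FL=W FR=W RL=W RR=S
after cmd 4 (t=29): FL=W FR=W RL=W RR=S
after cmd 5 (t=31): FL=W FR=S RL=W RR=W
after cmd 6 (t=43): FL=W FR=S RL=W RR=W


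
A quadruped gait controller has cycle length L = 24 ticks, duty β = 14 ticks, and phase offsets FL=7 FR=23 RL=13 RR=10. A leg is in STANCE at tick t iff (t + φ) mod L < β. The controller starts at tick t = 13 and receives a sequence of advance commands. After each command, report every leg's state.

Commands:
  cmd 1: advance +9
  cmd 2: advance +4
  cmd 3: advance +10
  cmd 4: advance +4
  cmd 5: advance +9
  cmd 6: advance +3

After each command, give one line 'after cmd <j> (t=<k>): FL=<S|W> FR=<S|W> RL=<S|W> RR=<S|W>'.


after cmd 1 (t=22): FL=S FR=W RL=S RR=S
after cmd 2 (t=26): FL=S FR=S RL=W RR=S
after cmd 3 (t=36): FL=W FR=S RL=S RR=W
after cmd 4 (t=40): FL=W FR=W RL=S RR=S
after cmd 5 (t=49): FL=S FR=S RL=W RR=S
after cmd 6 (t=52): FL=S FR=S RL=W RR=W

start t=13: FL=W FR=S RL=S RR=W
cmd 1: advance +9 → t=22, phase=(5,21,11,8) → FL=S FR=W RL=S RR=S
cmd 2: advance +4 → t=26, phase=(9,1,15,12) → FL=S FR=S RL=W RR=S
cmd 3: advance +10 → t=36, phase=(19,11,1,22) → FL=W FR=S RL=S RR=W
cmd 4: advance +4 → t=40, phase=(23,15,5,2) → FL=W FR=W RL=S RR=S
cmd 5: advance +9 → t=49, phase=(8,0,14,11) → FL=S FR=S RL=W RR=S
cmd 6: advance +3 → t=52, phase=(11,3,17,14) → FL=S FR=S RL=W RR=W


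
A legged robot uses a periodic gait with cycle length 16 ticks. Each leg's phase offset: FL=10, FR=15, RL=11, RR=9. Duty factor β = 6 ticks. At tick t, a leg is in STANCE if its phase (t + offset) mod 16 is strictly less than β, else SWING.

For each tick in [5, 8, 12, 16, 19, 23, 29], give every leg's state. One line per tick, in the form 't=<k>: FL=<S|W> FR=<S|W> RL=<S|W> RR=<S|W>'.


t=5: FL=W FR=S RL=S RR=W
t=8: FL=S FR=W RL=S RR=S
t=12: FL=W FR=W RL=W RR=S
t=16: FL=W FR=W RL=W RR=W
t=19: FL=W FR=S RL=W RR=W
t=23: FL=S FR=W RL=S RR=S
t=29: FL=W FR=W RL=W RR=W

t=5: phase=(15,4,0,14) vs β=6 → FL=W FR=S RL=S RR=W
t=8: phase=(2,7,3,1) vs β=6 → FL=S FR=W RL=S RR=S
t=12: phase=(6,11,7,5) vs β=6 → FL=W FR=W RL=W RR=S
t=16: phase=(10,15,11,9) vs β=6 → FL=W FR=W RL=W RR=W
t=19: phase=(13,2,14,12) vs β=6 → FL=W FR=S RL=W RR=W
t=23: phase=(1,6,2,0) vs β=6 → FL=S FR=W RL=S RR=S
t=29: phase=(7,12,8,6) vs β=6 → FL=W FR=W RL=W RR=W


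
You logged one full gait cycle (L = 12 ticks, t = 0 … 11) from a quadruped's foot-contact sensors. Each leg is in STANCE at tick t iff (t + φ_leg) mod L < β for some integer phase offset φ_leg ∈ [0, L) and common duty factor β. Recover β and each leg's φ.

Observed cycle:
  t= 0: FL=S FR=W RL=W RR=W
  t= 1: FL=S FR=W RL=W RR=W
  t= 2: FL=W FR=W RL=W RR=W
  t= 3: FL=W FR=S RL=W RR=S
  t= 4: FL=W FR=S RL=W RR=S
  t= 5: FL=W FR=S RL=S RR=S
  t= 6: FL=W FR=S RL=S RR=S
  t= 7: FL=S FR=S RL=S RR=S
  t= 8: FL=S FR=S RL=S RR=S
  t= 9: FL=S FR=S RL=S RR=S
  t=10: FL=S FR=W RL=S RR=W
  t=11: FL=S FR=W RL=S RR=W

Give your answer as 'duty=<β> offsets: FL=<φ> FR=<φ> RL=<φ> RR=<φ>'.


duty=7 offsets: FL=5 FR=9 RL=7 RR=9

duty β = stance ticks per leg = 7
FL: stance ticks = 7; W→S at t=7 → φ=5
FR: stance ticks = 7; W→S at t=3 → φ=9
RL: stance ticks = 7; W→S at t=5 → φ=7
RR: stance ticks = 7; W→S at t=3 → φ=9


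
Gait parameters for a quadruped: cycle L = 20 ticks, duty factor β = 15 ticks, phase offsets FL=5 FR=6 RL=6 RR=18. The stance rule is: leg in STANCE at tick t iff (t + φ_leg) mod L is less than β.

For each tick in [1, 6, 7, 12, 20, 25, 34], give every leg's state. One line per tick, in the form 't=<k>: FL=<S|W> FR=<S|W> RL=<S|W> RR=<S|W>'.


t=1: FL=S FR=S RL=S RR=W
t=6: FL=S FR=S RL=S RR=S
t=7: FL=S FR=S RL=S RR=S
t=12: FL=W FR=W RL=W RR=S
t=20: FL=S FR=S RL=S RR=W
t=25: FL=S FR=S RL=S RR=S
t=34: FL=W FR=S RL=S RR=S

t=1: phase=(6,7,7,19) vs β=15 → FL=S FR=S RL=S RR=W
t=6: phase=(11,12,12,4) vs β=15 → FL=S FR=S RL=S RR=S
t=7: phase=(12,13,13,5) vs β=15 → FL=S FR=S RL=S RR=S
t=12: phase=(17,18,18,10) vs β=15 → FL=W FR=W RL=W RR=S
t=20: phase=(5,6,6,18) vs β=15 → FL=S FR=S RL=S RR=W
t=25: phase=(10,11,11,3) vs β=15 → FL=S FR=S RL=S RR=S
t=34: phase=(19,0,0,12) vs β=15 → FL=W FR=S RL=S RR=S


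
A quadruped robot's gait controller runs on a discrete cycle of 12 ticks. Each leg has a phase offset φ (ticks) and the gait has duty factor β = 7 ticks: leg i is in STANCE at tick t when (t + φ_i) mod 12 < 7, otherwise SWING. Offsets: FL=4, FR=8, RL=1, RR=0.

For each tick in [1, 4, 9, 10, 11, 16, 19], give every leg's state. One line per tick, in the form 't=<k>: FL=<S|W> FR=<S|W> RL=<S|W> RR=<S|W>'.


t=1: FL=S FR=W RL=S RR=S
t=4: FL=W FR=S RL=S RR=S
t=9: FL=S FR=S RL=W RR=W
t=10: FL=S FR=S RL=W RR=W
t=11: FL=S FR=W RL=S RR=W
t=16: FL=W FR=S RL=S RR=S
t=19: FL=W FR=S RL=W RR=W

t=1: phase=(5,9,2,1) vs β=7 → FL=S FR=W RL=S RR=S
t=4: phase=(8,0,5,4) vs β=7 → FL=W FR=S RL=S RR=S
t=9: phase=(1,5,10,9) vs β=7 → FL=S FR=S RL=W RR=W
t=10: phase=(2,6,11,10) vs β=7 → FL=S FR=S RL=W RR=W
t=11: phase=(3,7,0,11) vs β=7 → FL=S FR=W RL=S RR=W
t=16: phase=(8,0,5,4) vs β=7 → FL=W FR=S RL=S RR=S
t=19: phase=(11,3,8,7) vs β=7 → FL=W FR=S RL=W RR=W


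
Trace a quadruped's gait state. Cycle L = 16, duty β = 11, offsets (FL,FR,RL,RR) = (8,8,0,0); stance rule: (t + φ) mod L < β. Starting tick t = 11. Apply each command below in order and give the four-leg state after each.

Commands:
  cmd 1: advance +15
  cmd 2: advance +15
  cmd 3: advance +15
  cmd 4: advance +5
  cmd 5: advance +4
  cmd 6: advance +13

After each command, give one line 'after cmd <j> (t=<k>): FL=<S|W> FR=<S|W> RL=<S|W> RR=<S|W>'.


start t=11: FL=S FR=S RL=W RR=W
cmd 1: advance +15 → t=26, phase=(2,2,10,10) → FL=S FR=S RL=S RR=S
cmd 2: advance +15 → t=41, phase=(1,1,9,9) → FL=S FR=S RL=S RR=S
cmd 3: advance +15 → t=56, phase=(0,0,8,8) → FL=S FR=S RL=S RR=S
cmd 4: advance +5 → t=61, phase=(5,5,13,13) → FL=S FR=S RL=W RR=W
cmd 5: advance +4 → t=65, phase=(9,9,1,1) → FL=S FR=S RL=S RR=S
cmd 6: advance +13 → t=78, phase=(6,6,14,14) → FL=S FR=S RL=W RR=W

after cmd 1 (t=26): FL=S FR=S RL=S RR=S
after cmd 2 (t=41): FL=S FR=S RL=S RR=S
after cmd 3 (t=56): FL=S FR=S RL=S RR=S
after cmd 4 (t=61): FL=S FR=S RL=W RR=W
after cmd 5 (t=65): FL=S FR=S RL=S RR=S
after cmd 6 (t=78): FL=S FR=S RL=W RR=W


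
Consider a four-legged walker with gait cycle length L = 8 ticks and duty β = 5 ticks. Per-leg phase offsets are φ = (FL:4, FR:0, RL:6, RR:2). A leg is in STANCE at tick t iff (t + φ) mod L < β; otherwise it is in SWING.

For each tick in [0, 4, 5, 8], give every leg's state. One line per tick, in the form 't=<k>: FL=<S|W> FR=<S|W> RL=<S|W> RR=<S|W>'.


t=0: phase=(4,0,6,2) vs β=5 → FL=S FR=S RL=W RR=S
t=4: phase=(0,4,2,6) vs β=5 → FL=S FR=S RL=S RR=W
t=5: phase=(1,5,3,7) vs β=5 → FL=S FR=W RL=S RR=W
t=8: phase=(4,0,6,2) vs β=5 → FL=S FR=S RL=W RR=S

t=0: FL=S FR=S RL=W RR=S
t=4: FL=S FR=S RL=S RR=W
t=5: FL=S FR=W RL=S RR=W
t=8: FL=S FR=S RL=W RR=S


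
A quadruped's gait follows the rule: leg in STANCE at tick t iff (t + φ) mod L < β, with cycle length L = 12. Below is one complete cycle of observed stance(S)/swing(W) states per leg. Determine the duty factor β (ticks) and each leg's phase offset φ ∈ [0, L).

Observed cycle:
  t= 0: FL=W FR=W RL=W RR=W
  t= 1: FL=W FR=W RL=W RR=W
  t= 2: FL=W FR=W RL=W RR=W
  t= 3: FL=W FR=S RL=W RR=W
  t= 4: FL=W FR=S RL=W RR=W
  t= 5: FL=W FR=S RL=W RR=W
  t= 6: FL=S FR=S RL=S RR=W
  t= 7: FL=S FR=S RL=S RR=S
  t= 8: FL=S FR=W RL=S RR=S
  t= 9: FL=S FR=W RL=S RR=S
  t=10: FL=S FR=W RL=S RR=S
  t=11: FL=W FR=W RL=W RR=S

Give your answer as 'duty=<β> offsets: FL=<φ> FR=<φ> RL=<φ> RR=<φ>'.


duty β = stance ticks per leg = 5
FL: stance ticks = 5; W→S at t=6 → φ=6
FR: stance ticks = 5; W→S at t=3 → φ=9
RL: stance ticks = 5; W→S at t=6 → φ=6
RR: stance ticks = 5; W→S at t=7 → φ=5

duty=5 offsets: FL=6 FR=9 RL=6 RR=5


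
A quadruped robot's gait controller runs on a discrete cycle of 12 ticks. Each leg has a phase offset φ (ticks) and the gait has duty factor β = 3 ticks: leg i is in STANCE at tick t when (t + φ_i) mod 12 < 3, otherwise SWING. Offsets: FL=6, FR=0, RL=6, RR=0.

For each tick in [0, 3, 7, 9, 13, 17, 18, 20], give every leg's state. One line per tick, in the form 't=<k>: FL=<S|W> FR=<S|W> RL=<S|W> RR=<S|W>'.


t=0: phase=(6,0,6,0) vs β=3 → FL=W FR=S RL=W RR=S
t=3: phase=(9,3,9,3) vs β=3 → FL=W FR=W RL=W RR=W
t=7: phase=(1,7,1,7) vs β=3 → FL=S FR=W RL=S RR=W
t=9: phase=(3,9,3,9) vs β=3 → FL=W FR=W RL=W RR=W
t=13: phase=(7,1,7,1) vs β=3 → FL=W FR=S RL=W RR=S
t=17: phase=(11,5,11,5) vs β=3 → FL=W FR=W RL=W RR=W
t=18: phase=(0,6,0,6) vs β=3 → FL=S FR=W RL=S RR=W
t=20: phase=(2,8,2,8) vs β=3 → FL=S FR=W RL=S RR=W

t=0: FL=W FR=S RL=W RR=S
t=3: FL=W FR=W RL=W RR=W
t=7: FL=S FR=W RL=S RR=W
t=9: FL=W FR=W RL=W RR=W
t=13: FL=W FR=S RL=W RR=S
t=17: FL=W FR=W RL=W RR=W
t=18: FL=S FR=W RL=S RR=W
t=20: FL=S FR=W RL=S RR=W


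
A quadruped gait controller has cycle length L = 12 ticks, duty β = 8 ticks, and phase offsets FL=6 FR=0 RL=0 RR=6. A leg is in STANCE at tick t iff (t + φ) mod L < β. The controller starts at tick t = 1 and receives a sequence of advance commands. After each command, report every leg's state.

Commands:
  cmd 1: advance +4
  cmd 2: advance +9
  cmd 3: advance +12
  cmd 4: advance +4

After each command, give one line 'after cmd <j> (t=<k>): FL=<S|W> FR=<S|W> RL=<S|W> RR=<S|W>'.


after cmd 1 (t=5): FL=W FR=S RL=S RR=W
after cmd 2 (t=14): FL=W FR=S RL=S RR=W
after cmd 3 (t=26): FL=W FR=S RL=S RR=W
after cmd 4 (t=30): FL=S FR=S RL=S RR=S

start t=1: FL=S FR=S RL=S RR=S
cmd 1: advance +4 → t=5, phase=(11,5,5,11) → FL=W FR=S RL=S RR=W
cmd 2: advance +9 → t=14, phase=(8,2,2,8) → FL=W FR=S RL=S RR=W
cmd 3: advance +12 → t=26, phase=(8,2,2,8) → FL=W FR=S RL=S RR=W
cmd 4: advance +4 → t=30, phase=(0,6,6,0) → FL=S FR=S RL=S RR=S


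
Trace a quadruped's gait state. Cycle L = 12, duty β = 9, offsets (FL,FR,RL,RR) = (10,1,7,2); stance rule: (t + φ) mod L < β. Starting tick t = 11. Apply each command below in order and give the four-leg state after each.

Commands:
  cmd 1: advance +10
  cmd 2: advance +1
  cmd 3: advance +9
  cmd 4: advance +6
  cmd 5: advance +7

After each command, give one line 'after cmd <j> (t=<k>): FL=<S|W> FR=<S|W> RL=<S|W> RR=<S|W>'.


after cmd 1 (t=21): FL=S FR=W RL=S RR=W
after cmd 2 (t=22): FL=S FR=W RL=S RR=S
after cmd 3 (t=31): FL=S FR=S RL=S RR=W
after cmd 4 (t=37): FL=W FR=S RL=S RR=S
after cmd 5 (t=44): FL=S FR=W RL=S RR=W

start t=11: FL=W FR=S RL=S RR=S
cmd 1: advance +10 → t=21, phase=(7,10,4,11) → FL=S FR=W RL=S RR=W
cmd 2: advance +1 → t=22, phase=(8,11,5,0) → FL=S FR=W RL=S RR=S
cmd 3: advance +9 → t=31, phase=(5,8,2,9) → FL=S FR=S RL=S RR=W
cmd 4: advance +6 → t=37, phase=(11,2,8,3) → FL=W FR=S RL=S RR=S
cmd 5: advance +7 → t=44, phase=(6,9,3,10) → FL=S FR=W RL=S RR=W


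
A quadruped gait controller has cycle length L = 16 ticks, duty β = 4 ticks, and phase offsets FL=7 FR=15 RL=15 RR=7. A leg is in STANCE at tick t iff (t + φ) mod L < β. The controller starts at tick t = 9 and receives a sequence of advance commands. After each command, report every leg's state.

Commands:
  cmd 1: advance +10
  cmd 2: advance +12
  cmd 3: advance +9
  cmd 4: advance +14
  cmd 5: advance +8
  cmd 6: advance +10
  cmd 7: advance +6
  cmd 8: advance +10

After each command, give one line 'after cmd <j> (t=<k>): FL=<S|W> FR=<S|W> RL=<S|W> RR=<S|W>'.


after cmd 1 (t=19): FL=W FR=S RL=S RR=W
after cmd 2 (t=31): FL=W FR=W RL=W RR=W
after cmd 3 (t=40): FL=W FR=W RL=W RR=W
after cmd 4 (t=54): FL=W FR=W RL=W RR=W
after cmd 5 (t=62): FL=W FR=W RL=W RR=W
after cmd 6 (t=72): FL=W FR=W RL=W RR=W
after cmd 7 (t=78): FL=W FR=W RL=W RR=W
after cmd 8 (t=88): FL=W FR=W RL=W RR=W

start t=9: FL=S FR=W RL=W RR=S
cmd 1: advance +10 → t=19, phase=(10,2,2,10) → FL=W FR=S RL=S RR=W
cmd 2: advance +12 → t=31, phase=(6,14,14,6) → FL=W FR=W RL=W RR=W
cmd 3: advance +9 → t=40, phase=(15,7,7,15) → FL=W FR=W RL=W RR=W
cmd 4: advance +14 → t=54, phase=(13,5,5,13) → FL=W FR=W RL=W RR=W
cmd 5: advance +8 → t=62, phase=(5,13,13,5) → FL=W FR=W RL=W RR=W
cmd 6: advance +10 → t=72, phase=(15,7,7,15) → FL=W FR=W RL=W RR=W
cmd 7: advance +6 → t=78, phase=(5,13,13,5) → FL=W FR=W RL=W RR=W
cmd 8: advance +10 → t=88, phase=(15,7,7,15) → FL=W FR=W RL=W RR=W


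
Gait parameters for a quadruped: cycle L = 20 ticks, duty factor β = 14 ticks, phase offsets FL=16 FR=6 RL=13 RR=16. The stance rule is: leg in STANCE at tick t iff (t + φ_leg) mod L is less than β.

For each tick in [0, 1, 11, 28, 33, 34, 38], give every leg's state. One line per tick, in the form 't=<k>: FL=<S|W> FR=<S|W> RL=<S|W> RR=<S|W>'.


t=0: phase=(16,6,13,16) vs β=14 → FL=W FR=S RL=S RR=W
t=1: phase=(17,7,14,17) vs β=14 → FL=W FR=S RL=W RR=W
t=11: phase=(7,17,4,7) vs β=14 → FL=S FR=W RL=S RR=S
t=28: phase=(4,14,1,4) vs β=14 → FL=S FR=W RL=S RR=S
t=33: phase=(9,19,6,9) vs β=14 → FL=S FR=W RL=S RR=S
t=34: phase=(10,0,7,10) vs β=14 → FL=S FR=S RL=S RR=S
t=38: phase=(14,4,11,14) vs β=14 → FL=W FR=S RL=S RR=W

t=0: FL=W FR=S RL=S RR=W
t=1: FL=W FR=S RL=W RR=W
t=11: FL=S FR=W RL=S RR=S
t=28: FL=S FR=W RL=S RR=S
t=33: FL=S FR=W RL=S RR=S
t=34: FL=S FR=S RL=S RR=S
t=38: FL=W FR=S RL=S RR=W


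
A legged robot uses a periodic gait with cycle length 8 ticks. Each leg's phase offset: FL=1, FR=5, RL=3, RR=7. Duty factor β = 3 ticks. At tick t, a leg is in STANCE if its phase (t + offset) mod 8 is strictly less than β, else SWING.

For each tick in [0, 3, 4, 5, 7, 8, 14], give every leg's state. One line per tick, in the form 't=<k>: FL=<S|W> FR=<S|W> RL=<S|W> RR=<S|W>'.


t=0: phase=(1,5,3,7) vs β=3 → FL=S FR=W RL=W RR=W
t=3: phase=(4,0,6,2) vs β=3 → FL=W FR=S RL=W RR=S
t=4: phase=(5,1,7,3) vs β=3 → FL=W FR=S RL=W RR=W
t=5: phase=(6,2,0,4) vs β=3 → FL=W FR=S RL=S RR=W
t=7: phase=(0,4,2,6) vs β=3 → FL=S FR=W RL=S RR=W
t=8: phase=(1,5,3,7) vs β=3 → FL=S FR=W RL=W RR=W
t=14: phase=(7,3,1,5) vs β=3 → FL=W FR=W RL=S RR=W

t=0: FL=S FR=W RL=W RR=W
t=3: FL=W FR=S RL=W RR=S
t=4: FL=W FR=S RL=W RR=W
t=5: FL=W FR=S RL=S RR=W
t=7: FL=S FR=W RL=S RR=W
t=8: FL=S FR=W RL=W RR=W
t=14: FL=W FR=W RL=S RR=W


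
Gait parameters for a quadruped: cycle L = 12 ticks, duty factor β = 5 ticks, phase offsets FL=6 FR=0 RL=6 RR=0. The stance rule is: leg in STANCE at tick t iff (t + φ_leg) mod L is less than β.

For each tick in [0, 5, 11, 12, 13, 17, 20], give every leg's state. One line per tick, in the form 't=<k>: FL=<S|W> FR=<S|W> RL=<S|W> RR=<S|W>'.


t=0: FL=W FR=S RL=W RR=S
t=5: FL=W FR=W RL=W RR=W
t=11: FL=W FR=W RL=W RR=W
t=12: FL=W FR=S RL=W RR=S
t=13: FL=W FR=S RL=W RR=S
t=17: FL=W FR=W RL=W RR=W
t=20: FL=S FR=W RL=S RR=W

t=0: phase=(6,0,6,0) vs β=5 → FL=W FR=S RL=W RR=S
t=5: phase=(11,5,11,5) vs β=5 → FL=W FR=W RL=W RR=W
t=11: phase=(5,11,5,11) vs β=5 → FL=W FR=W RL=W RR=W
t=12: phase=(6,0,6,0) vs β=5 → FL=W FR=S RL=W RR=S
t=13: phase=(7,1,7,1) vs β=5 → FL=W FR=S RL=W RR=S
t=17: phase=(11,5,11,5) vs β=5 → FL=W FR=W RL=W RR=W
t=20: phase=(2,8,2,8) vs β=5 → FL=S FR=W RL=S RR=W


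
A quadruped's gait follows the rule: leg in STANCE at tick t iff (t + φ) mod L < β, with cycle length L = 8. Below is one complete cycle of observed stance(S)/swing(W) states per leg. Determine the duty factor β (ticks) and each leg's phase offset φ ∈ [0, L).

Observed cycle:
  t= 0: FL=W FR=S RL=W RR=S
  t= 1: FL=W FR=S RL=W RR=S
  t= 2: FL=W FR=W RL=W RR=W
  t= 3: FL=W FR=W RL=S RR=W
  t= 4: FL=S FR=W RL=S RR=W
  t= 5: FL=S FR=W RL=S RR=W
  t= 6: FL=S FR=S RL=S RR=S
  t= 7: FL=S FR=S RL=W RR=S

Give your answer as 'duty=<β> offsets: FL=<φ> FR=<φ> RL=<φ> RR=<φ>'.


duty β = stance ticks per leg = 4
FL: stance ticks = 4; W→S at t=4 → φ=4
FR: stance ticks = 4; W→S at t=6 → φ=2
RL: stance ticks = 4; W→S at t=3 → φ=5
RR: stance ticks = 4; W→S at t=6 → φ=2

duty=4 offsets: FL=4 FR=2 RL=5 RR=2


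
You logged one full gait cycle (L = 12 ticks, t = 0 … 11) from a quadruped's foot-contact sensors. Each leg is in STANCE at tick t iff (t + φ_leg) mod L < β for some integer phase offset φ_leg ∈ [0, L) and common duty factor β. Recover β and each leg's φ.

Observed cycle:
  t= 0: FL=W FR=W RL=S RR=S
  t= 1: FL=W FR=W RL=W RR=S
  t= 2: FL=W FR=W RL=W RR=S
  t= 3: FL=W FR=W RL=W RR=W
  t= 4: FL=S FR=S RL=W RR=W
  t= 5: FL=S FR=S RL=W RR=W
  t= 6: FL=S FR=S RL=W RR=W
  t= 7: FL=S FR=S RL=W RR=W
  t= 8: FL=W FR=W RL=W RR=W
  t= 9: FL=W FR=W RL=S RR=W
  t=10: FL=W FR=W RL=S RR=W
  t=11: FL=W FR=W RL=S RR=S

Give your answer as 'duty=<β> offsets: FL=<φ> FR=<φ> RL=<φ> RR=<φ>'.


duty=4 offsets: FL=8 FR=8 RL=3 RR=1

duty β = stance ticks per leg = 4
FL: stance ticks = 4; W→S at t=4 → φ=8
FR: stance ticks = 4; W→S at t=4 → φ=8
RL: stance ticks = 4; W→S at t=9 → φ=3
RR: stance ticks = 4; W→S at t=11 → φ=1


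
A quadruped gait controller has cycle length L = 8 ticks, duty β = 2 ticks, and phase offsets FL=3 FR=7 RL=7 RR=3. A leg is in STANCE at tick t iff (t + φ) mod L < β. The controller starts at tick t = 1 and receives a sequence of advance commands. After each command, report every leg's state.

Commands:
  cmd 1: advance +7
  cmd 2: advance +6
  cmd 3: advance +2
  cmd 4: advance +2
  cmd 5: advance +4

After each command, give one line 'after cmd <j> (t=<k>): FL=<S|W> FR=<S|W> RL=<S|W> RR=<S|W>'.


start t=1: FL=W FR=S RL=S RR=W
cmd 1: advance +7 → t=8, phase=(3,7,7,3) → FL=W FR=W RL=W RR=W
cmd 2: advance +6 → t=14, phase=(1,5,5,1) → FL=S FR=W RL=W RR=S
cmd 3: advance +2 → t=16, phase=(3,7,7,3) → FL=W FR=W RL=W RR=W
cmd 4: advance +2 → t=18, phase=(5,1,1,5) → FL=W FR=S RL=S RR=W
cmd 5: advance +4 → t=22, phase=(1,5,5,1) → FL=S FR=W RL=W RR=S

after cmd 1 (t=8): FL=W FR=W RL=W RR=W
after cmd 2 (t=14): FL=S FR=W RL=W RR=S
after cmd 3 (t=16): FL=W FR=W RL=W RR=W
after cmd 4 (t=18): FL=W FR=S RL=S RR=W
after cmd 5 (t=22): FL=S FR=W RL=W RR=S


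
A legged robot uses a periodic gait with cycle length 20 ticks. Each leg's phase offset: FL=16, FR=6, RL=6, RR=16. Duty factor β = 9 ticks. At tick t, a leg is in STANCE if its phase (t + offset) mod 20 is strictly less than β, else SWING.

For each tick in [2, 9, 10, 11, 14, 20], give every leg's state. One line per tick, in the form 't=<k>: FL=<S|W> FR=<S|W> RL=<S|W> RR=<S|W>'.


t=2: phase=(18,8,8,18) vs β=9 → FL=W FR=S RL=S RR=W
t=9: phase=(5,15,15,5) vs β=9 → FL=S FR=W RL=W RR=S
t=10: phase=(6,16,16,6) vs β=9 → FL=S FR=W RL=W RR=S
t=11: phase=(7,17,17,7) vs β=9 → FL=S FR=W RL=W RR=S
t=14: phase=(10,0,0,10) vs β=9 → FL=W FR=S RL=S RR=W
t=20: phase=(16,6,6,16) vs β=9 → FL=W FR=S RL=S RR=W

t=2: FL=W FR=S RL=S RR=W
t=9: FL=S FR=W RL=W RR=S
t=10: FL=S FR=W RL=W RR=S
t=11: FL=S FR=W RL=W RR=S
t=14: FL=W FR=S RL=S RR=W
t=20: FL=W FR=S RL=S RR=W


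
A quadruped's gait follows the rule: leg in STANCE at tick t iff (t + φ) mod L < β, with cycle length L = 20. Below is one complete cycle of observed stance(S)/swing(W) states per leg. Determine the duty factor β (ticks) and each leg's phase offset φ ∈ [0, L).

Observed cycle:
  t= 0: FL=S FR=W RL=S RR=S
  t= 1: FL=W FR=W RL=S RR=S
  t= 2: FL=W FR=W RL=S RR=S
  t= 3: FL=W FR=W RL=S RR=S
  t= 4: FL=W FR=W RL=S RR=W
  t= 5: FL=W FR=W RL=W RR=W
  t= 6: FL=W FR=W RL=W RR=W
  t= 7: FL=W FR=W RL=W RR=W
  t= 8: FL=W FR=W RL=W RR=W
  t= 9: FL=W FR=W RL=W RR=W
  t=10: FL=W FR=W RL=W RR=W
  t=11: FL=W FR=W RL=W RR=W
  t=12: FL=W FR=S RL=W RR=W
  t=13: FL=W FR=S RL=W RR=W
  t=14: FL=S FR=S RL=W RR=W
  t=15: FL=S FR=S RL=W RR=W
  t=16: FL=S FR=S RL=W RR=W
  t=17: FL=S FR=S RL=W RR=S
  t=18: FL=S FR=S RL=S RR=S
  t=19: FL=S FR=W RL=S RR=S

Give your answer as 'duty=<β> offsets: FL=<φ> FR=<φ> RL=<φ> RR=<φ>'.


duty β = stance ticks per leg = 7
FL: stance ticks = 7; W→S at t=14 → φ=6
FR: stance ticks = 7; W→S at t=12 → φ=8
RL: stance ticks = 7; W→S at t=18 → φ=2
RR: stance ticks = 7; W→S at t=17 → φ=3

duty=7 offsets: FL=6 FR=8 RL=2 RR=3


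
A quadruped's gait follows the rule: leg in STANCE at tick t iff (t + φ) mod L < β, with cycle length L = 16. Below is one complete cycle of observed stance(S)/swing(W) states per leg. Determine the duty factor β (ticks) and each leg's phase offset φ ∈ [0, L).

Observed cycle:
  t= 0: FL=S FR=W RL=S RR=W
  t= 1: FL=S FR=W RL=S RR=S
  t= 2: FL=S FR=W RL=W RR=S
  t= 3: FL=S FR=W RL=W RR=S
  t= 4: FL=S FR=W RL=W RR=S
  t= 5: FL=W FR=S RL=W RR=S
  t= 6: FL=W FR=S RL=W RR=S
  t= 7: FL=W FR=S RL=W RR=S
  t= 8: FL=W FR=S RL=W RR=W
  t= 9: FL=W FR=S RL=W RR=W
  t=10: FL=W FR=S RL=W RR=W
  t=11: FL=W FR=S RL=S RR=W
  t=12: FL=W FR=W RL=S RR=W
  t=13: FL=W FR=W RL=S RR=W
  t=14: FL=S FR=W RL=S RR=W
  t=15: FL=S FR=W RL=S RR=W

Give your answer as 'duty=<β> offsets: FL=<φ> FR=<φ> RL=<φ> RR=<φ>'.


duty=7 offsets: FL=2 FR=11 RL=5 RR=15

duty β = stance ticks per leg = 7
FL: stance ticks = 7; W→S at t=14 → φ=2
FR: stance ticks = 7; W→S at t=5 → φ=11
RL: stance ticks = 7; W→S at t=11 → φ=5
RR: stance ticks = 7; W→S at t=1 → φ=15


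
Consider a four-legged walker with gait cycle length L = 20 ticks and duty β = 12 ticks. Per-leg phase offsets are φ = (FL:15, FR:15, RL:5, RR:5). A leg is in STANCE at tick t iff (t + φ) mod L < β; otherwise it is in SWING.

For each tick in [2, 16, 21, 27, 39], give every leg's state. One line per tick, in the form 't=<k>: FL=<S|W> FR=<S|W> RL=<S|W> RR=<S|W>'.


t=2: phase=(17,17,7,7) vs β=12 → FL=W FR=W RL=S RR=S
t=16: phase=(11,11,1,1) vs β=12 → FL=S FR=S RL=S RR=S
t=21: phase=(16,16,6,6) vs β=12 → FL=W FR=W RL=S RR=S
t=27: phase=(2,2,12,12) vs β=12 → FL=S FR=S RL=W RR=W
t=39: phase=(14,14,4,4) vs β=12 → FL=W FR=W RL=S RR=S

t=2: FL=W FR=W RL=S RR=S
t=16: FL=S FR=S RL=S RR=S
t=21: FL=W FR=W RL=S RR=S
t=27: FL=S FR=S RL=W RR=W
t=39: FL=W FR=W RL=S RR=S


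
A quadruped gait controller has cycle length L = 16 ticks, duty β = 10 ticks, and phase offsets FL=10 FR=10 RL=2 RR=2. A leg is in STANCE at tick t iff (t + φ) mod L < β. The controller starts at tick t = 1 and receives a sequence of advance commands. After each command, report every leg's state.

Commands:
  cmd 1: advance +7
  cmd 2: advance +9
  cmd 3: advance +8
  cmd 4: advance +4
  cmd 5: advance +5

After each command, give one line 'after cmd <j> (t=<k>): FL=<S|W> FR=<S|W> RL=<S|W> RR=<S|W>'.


start t=1: FL=W FR=W RL=S RR=S
cmd 1: advance +7 → t=8, phase=(2,2,10,10) → FL=S FR=S RL=W RR=W
cmd 2: advance +9 → t=17, phase=(11,11,3,3) → FL=W FR=W RL=S RR=S
cmd 3: advance +8 → t=25, phase=(3,3,11,11) → FL=S FR=S RL=W RR=W
cmd 4: advance +4 → t=29, phase=(7,7,15,15) → FL=S FR=S RL=W RR=W
cmd 5: advance +5 → t=34, phase=(12,12,4,4) → FL=W FR=W RL=S RR=S

after cmd 1 (t=8): FL=S FR=S RL=W RR=W
after cmd 2 (t=17): FL=W FR=W RL=S RR=S
after cmd 3 (t=25): FL=S FR=S RL=W RR=W
after cmd 4 (t=29): FL=S FR=S RL=W RR=W
after cmd 5 (t=34): FL=W FR=W RL=S RR=S


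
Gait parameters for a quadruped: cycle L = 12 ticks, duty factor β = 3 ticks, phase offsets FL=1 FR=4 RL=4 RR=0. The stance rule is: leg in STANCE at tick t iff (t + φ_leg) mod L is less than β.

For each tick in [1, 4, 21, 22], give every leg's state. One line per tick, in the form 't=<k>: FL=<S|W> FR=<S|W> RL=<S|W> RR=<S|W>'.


t=1: phase=(2,5,5,1) vs β=3 → FL=S FR=W RL=W RR=S
t=4: phase=(5,8,8,4) vs β=3 → FL=W FR=W RL=W RR=W
t=21: phase=(10,1,1,9) vs β=3 → FL=W FR=S RL=S RR=W
t=22: phase=(11,2,2,10) vs β=3 → FL=W FR=S RL=S RR=W

t=1: FL=S FR=W RL=W RR=S
t=4: FL=W FR=W RL=W RR=W
t=21: FL=W FR=S RL=S RR=W
t=22: FL=W FR=S RL=S RR=W


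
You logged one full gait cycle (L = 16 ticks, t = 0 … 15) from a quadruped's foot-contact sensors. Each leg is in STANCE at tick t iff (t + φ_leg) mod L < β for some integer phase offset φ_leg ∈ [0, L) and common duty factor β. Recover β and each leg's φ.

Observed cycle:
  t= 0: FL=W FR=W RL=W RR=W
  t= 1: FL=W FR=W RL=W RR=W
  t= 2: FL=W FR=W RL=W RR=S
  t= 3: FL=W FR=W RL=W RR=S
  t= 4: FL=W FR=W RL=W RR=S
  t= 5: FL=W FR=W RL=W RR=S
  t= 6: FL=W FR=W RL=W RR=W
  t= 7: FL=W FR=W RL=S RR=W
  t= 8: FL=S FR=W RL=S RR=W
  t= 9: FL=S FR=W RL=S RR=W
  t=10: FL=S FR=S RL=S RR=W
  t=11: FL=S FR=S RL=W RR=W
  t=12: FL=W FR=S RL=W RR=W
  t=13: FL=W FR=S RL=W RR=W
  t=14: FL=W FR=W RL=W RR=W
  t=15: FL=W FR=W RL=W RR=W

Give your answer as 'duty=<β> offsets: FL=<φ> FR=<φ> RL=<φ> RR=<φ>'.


duty=4 offsets: FL=8 FR=6 RL=9 RR=14

duty β = stance ticks per leg = 4
FL: stance ticks = 4; W→S at t=8 → φ=8
FR: stance ticks = 4; W→S at t=10 → φ=6
RL: stance ticks = 4; W→S at t=7 → φ=9
RR: stance ticks = 4; W→S at t=2 → φ=14


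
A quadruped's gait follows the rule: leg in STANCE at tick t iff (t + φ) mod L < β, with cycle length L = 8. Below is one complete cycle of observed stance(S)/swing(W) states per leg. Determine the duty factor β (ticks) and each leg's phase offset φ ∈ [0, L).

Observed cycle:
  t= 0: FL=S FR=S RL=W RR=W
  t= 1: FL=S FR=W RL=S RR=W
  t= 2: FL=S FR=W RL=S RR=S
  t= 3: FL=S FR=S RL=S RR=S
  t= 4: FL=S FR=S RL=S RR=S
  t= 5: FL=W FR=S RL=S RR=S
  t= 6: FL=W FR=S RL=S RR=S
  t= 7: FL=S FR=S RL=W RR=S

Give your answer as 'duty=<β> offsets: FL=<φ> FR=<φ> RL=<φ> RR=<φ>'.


duty=6 offsets: FL=1 FR=5 RL=7 RR=6

duty β = stance ticks per leg = 6
FL: stance ticks = 6; W→S at t=7 → φ=1
FR: stance ticks = 6; W→S at t=3 → φ=5
RL: stance ticks = 6; W→S at t=1 → φ=7
RR: stance ticks = 6; W→S at t=2 → φ=6
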